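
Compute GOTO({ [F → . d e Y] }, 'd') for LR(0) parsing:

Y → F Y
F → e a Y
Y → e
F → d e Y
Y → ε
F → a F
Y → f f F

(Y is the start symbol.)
{ [F → d . e Y] }

GOTO(I, 'd') = CLOSURE({ [A → αX.β] : [A → α.Xβ] ∈ I, X = 'd' })

Items with dot before 'd', with the dot advanced:
  [F → . d e Y] → [F → d . e Y]
Closure adds nothing (no advanced item has the dot before a non-terminal).

GOTO = { [F → d . e Y] }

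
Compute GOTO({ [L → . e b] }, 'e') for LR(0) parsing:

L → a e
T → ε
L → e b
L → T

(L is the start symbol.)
{ [L → e . b] }

GOTO(I, 'e') = CLOSURE({ [A → αX.β] : [A → α.Xβ] ∈ I, X = 'e' })

Items with dot before 'e', with the dot advanced:
  [L → . e b] → [L → e . b]
Closure adds nothing (no advanced item has the dot before a non-terminal).

GOTO = { [L → e . b] }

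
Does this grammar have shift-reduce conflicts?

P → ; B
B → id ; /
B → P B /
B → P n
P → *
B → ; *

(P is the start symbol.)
No shift-reduce conflicts

A shift-reduce conflict occurs when an LR(0) state has both:
  - a complete (reduce) item [A → α .] (dot at the end), and
  - a shift item [B → β . c γ] (dot before a terminal).

Augment with P' → P and build the canonical LR(0) collection (I0 = CLOSURE({[P' → . P]}), then GOTO on every symbol after a dot until no new states appear). It has 14 states:
  I0: { [P → . *], [P → . ; B], [P' → . P] }  — shift
  I1: { [P → * .] }  — reduce
  I2: { [B → . ; *], [B → . P B /], [B → . P n], [B → . id ; /], [P → . *], [P → . ; B], [P → ; . B] }  — shift
  I3: { [P' → P .] }  — accept
  I4: { [B → . ; *], [B → . P B /], [B → . P n], [B → . id ; /], [B → ; . *], [P → . *], [P → . ; B], [P → ; . B] }  — shift
  I5: { [P → ; B .] }  — reduce
  I6: { [B → . ; *], [B → . P B /], [B → . P n], [B → . id ; /], [B → P . B /], [B → P . n], [P → . *], [P → . ; B] }  — shift
  I7: { [B → id . ; /] }  — shift
  I8: { [B → id ; . /] }  — shift
  I9: { [B → id ; / .] }  — reduce
  I10: { [B → P B . /] }  — shift
  I11: { [B → P n .] }  — reduce
  I12: { [B → P B / .] }  — reduce
  I13: { [B → ; * .], [P → * .] }  — 2 reduces

No state contains both a complete item and a shift item.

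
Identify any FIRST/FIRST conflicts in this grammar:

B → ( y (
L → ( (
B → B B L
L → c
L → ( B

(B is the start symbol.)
Yes. B → '(' y '(' / B → B B L on { '(' }; L → '(' '(' / L → '(' B on { '(' }

A FIRST/FIRST conflict occurs when two productions N → α and N → β for the same non-terminal have FIRST(α) ∩ FIRST(β) ≠ ∅ (with ε ∈ FIRST of a nullable right-hand side, so two nullable alternatives also conflict).

FIRST sets of the non-terminals at (or reachable through a nullable prefix from) the front of some alternative:
  FIRST(B) = { '(' }

Productions for B:
  B → ( y (: FIRST = { '(' }
  B → B B L: FIRST = { '(' }
Productions for L:
  L → ( (: FIRST = { '(' }
  L → c: FIRST = { 'c' }
  L → ( B: FIRST = { '(' }

Conflict for B: B → ( y ( and B → B B L
  Overlap: { '(' }
Conflict for L: L → ( ( and L → ( B
  Overlap: { '(' }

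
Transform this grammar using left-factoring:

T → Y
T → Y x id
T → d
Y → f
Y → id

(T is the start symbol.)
T → Y T'
T' → ε
T' → x id
T → d
Y → f
Y → id

Left-factoring transforms A → αβ₁ | αβ₂ into A → αA' and A' → β₁ | β₂
(α is the longest common prefix among the alternatives). Repeat until
no nonterminal has two alternatives with a common prefix.

Round 1: T has alternatives sharing prefix 'Y'. Introduce T': T → Y T'
  Add: T' → ε
  Add: T' → x id

No remaining common prefixes — done.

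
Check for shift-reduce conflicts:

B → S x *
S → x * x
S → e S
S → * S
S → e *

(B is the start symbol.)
A shift-reduce conflict occurs when an LR(0) state has both:
  - a complete (reduce) item [A → α .] (dot at the end), and
  - a shift item [B → β . c γ] (dot before a terminal).

Augment with B' → B and build the canonical LR(0) collection (I0 = CLOSURE({[B' → . B]}), then GOTO on every symbol after a dot until no new states appear). It has 13 states:
  I0: { [B → . S x *], [B' → . B], [S → . * S], [S → . e *], [S → . e S], [S → . x * x] }  — shift
  I1: { [S → * . S], [S → . * S], [S → . e *], [S → . e S], [S → . x * x] }  — shift
  I2: { [B' → B .] }  — accept
  I3: { [B → S . x *] }  — shift
  I4: { [S → . * S], [S → . e *], [S → . e S], [S → . x * x], [S → e . *], [S → e . S] }  — shift
  I5: { [S → x . * x] }  — shift
  I6: { [S → x * . x] }  — shift
  I7: { [S → x * x .] }  — reduce
  I8: { [S → * . S], [S → . * S], [S → . e *], [S → . e S], [S → . x * x], [S → e * .] }  — shift, reduce
  I9: { [S → e S .] }  — reduce
  I10: { [S → * S .] }  — reduce
  I11: { [B → S x . *] }  — shift
  I12: { [B → S x * .] }  — reduce

I8 contains reduce item [S → e * .] and shift items [S → . * S], [S → . e *], [S → . e S], [S → . x * x] — shift-reduce conflict.

Answer: Yes — I8: [S → e * .] vs [S → . * S]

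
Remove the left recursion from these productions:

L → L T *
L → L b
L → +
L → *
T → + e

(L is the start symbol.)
L → + L'
L → * L'
L' → T * L'
L' → b L'
L' → ε
T → + e

L is directly left-recursive. The standard transformation for
  A → A α₁ | ... | A α_m | β₁ | ... | β_n
is
  A  → β₁ A' | ... | β_n A'
  A' → α₁ A' | ... | α_m A' | ε

L → + becomes L → + L'
L → * becomes L → * L'
L → L T * becomes L' → T * L'
L → L b becomes L' → b L'
Add L' → ε

Productions for other non-terminals are unchanged:
  T → + e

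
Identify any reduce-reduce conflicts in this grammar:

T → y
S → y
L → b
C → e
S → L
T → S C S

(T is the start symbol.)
Augment with T' → T and build the canonical LR(0) collection (I0 = CLOSURE({[T' → . T]}), then GOTO on every symbol after a dot until no new states appear). It has 10 states:
  I0: { [L → . b], [S → . L], [S → . y], [T → . S C S], [T → . y], [T' → . T] }  — shift
  I1: { [S → L .] }  — reduce
  I2: { [C → . e], [T → S . C S] }  — shift
  I3: { [T' → T .] }  — accept
  I4: { [L → b .] }  — reduce
  I5: { [S → y .], [T → y .] }  — 2 reduces
  I6: { [L → . b], [S → . L], [S → . y], [T → S C . S] }  — shift
  I7: { [C → e .] }  — reduce
  I8: { [T → S C S .] }  — reduce
  I9: { [S → y .] }  — reduce

I5 contains complete items [S → y .], [T → y .] — reduce-reduce conflict.

Answer: Yes — I5: [S → y .] vs [T → y .]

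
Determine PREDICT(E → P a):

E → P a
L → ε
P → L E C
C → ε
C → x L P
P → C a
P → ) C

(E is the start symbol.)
{ ')', 'a', 'x' }

PREDICT(E → P a) = (FIRST(RHS) \ {ε}) ∪ (FOLLOW(E) if ε ∈ FIRST(RHS), i.e. RHS ⇒* ε)
FIRST(P) = { ')', 'a', 'x' }
FIRST(P a) = { ')', 'a', 'x' }
ε ∉ FIRST(P a), so FOLLOW(E) is not added.
PREDICT(E → P a) = { ')', 'a', 'x' }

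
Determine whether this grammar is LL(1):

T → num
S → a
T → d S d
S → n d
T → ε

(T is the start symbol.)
A grammar is LL(1) if for each non-terminal N with multiple productions, the predict sets of those productions are pairwise disjoint, where PREDICT(N → α) = (FIRST(α) \ {ε}) ∪ (FOLLOW(N) if α ⇒* ε).

Relevant sets:
  FOLLOW(T) = { $ }

For T:
  PREDICT(T → num) = { 'num' }
  PREDICT(T → d S d) = { 'd' }
  PREDICT(T → ε) = { $ }
For S:
  PREDICT(S → a) = { 'a' }
  PREDICT(S → n d) = { 'n' }

All predict sets are disjoint. The grammar IS LL(1).

Answer: Yes, the grammar is LL(1).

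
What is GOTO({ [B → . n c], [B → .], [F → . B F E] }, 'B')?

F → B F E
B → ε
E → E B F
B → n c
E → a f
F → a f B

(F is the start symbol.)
{ [B → . n c], [B → .], [F → . B F E], [F → . a f B], [F → B . F E] }

GOTO(I, 'B') = CLOSURE({ [A → αX.β] : [A → α.Xβ] ∈ I, X = 'B' })

Items with dot before 'B', with the dot advanced:
  [F → . B F E] → [F → B . F E]
Closure of the advanced items:
  [F → B . F E] has the dot before F: add [F → . B F E], [F → . a f B]
  [F → . B F E] has the dot before B: add [B → .], [B → . n c]

GOTO = { [B → . n c], [B → .], [F → . B F E], [F → . a f B], [F → B . F E] }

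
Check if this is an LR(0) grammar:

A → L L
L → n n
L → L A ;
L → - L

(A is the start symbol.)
A grammar is LR(0) if no state in the canonical LR(0) collection has:
  - both a shift item (dot before a terminal) and a complete item (shift-reduce conflict), or
  - two or more complete items (reduce-reduce conflict; the accept item [A' → A .] counts as a complete item here).

Augment with A' → A and build the canonical LR(0) collection (I0 = CLOSURE({[A' → . A]}), then GOTO on every symbol after a dot until no new states appear). It has 10 states:
  I0: { [A → . L L], [A' → . A], [L → . - L], [L → . L A ;], [L → . n n] }  — shift
  I1: { [L → - . L], [L → . - L], [L → . L A ;], [L → . n n] }  — shift
  I2: { [A' → A .] }  — accept
  I3: { [A → . L L], [A → L . L], [L → . - L], [L → . L A ;], [L → . n n], [L → L . A ;] }  — shift
  I4: { [L → n . n] }  — shift
  I5: { [L → n n .] }  — reduce
  I6: { [L → L A . ;] }  — shift
  I7: { [A → . L L], [A → L . L], [A → L L .], [L → . - L], [L → . L A ;], [L → . n n], [L → L . A ;] }  — shift, reduce
  I8: { [L → L A ; .] }  — reduce
  I9: { [A → . L L], [L → - L .], [L → . - L], [L → . L A ;], [L → . n n], [L → L . A ;] }  — shift, reduce

Conflict in state I7:
  Shift-reduce conflict between [A → L L .] and [L → . - L]
So the grammar is NOT LR(0).

Answer: No. Shift-reduce conflict between [A → L L .] and [L → . - L]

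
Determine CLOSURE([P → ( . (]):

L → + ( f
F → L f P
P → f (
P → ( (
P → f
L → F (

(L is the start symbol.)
{ [P → ( . (] }

Start with: [P → ( . (]
The dot precedes the terminal '(', so nothing is added.

CLOSURE = { [P → ( . (] }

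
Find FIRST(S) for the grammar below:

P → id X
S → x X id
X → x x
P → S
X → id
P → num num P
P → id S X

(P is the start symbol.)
From S → x X id:
  - x is a terminal: add 'x' and stop

Collecting: FIRST(S) = { 'x' }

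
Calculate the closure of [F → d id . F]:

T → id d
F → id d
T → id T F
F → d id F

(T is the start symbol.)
To compute CLOSURE, for each item [A → α.Bβ] where B is a non-terminal, add [B → .γ] for all productions B → γ; repeat for the newly added items until nothing changes.

Start with: [F → d id . F]
  [F → d id . F] has the dot before F: add [F → . id d], [F → . d id F]
No further items can be added.

CLOSURE = { [F → . d id F], [F → . id d], [F → d id . F] }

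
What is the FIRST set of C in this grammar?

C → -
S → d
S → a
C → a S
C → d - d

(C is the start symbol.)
{ '-', 'a', 'd' }

To compute FIRST(C), examine every production with C on the left-hand side, reading each right-hand side left to right until a non-nullable symbol is reached.

From C → -:
  - '-' is a terminal: add '-' and stop
From C → a S:
  - a is a terminal: add 'a' and stop
From C → d - d:
  - d is a terminal: add 'd' and stop

Collecting: FIRST(C) = { '-', 'a', 'd' }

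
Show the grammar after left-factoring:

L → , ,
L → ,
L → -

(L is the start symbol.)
Left-factoring transforms A → αβ₁ | αβ₂ into A → αA' and A' → β₁ | β₂
(α is the longest common prefix among the alternatives). Repeat until
no nonterminal has two alternatives with a common prefix.

Round 1: L has alternatives sharing prefix ','. Introduce L': L → , L'
  Add: L' → ,
  Add: L' → ε

No remaining common prefixes — done.

Resulting grammar:
L → , L'
L' → ,
L' → ε
L → -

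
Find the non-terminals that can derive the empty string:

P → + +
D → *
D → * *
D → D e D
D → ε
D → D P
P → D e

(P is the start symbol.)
{ 'D' }

A non-terminal is nullable if it can derive ε (the empty string): either it has an ε-production, or it has a production whose right-hand side consists entirely of nullable non-terminals.

ε-productions: D → ε
So D is immediately nullable.
No further non-terminal can be added: every production for the remaining non-terminals contains a terminal or a non-nullable non-terminal.
Nullable = { 'D' }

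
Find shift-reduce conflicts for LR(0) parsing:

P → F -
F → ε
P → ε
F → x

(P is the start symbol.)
Yes — I0: [F → .] vs [F → . x]

A shift-reduce conflict occurs when an LR(0) state has both:
  - a complete (reduce) item [A → α .] (dot at the end), and
  - a shift item [B → β . c γ] (dot before a terminal).

Augment with P' → P and build the canonical LR(0) collection (I0 = CLOSURE({[P' → . P]}), then GOTO on every symbol after a dot until no new states appear). It has 5 states:
  I0: { [F → . x], [F → .], [P → . F -], [P → .], [P' → . P] }  — shift, 2 reduces
  I1: { [P → F . -] }  — shift
  I2: { [P' → P .] }  — accept
  I3: { [F → x .] }  — reduce
  I4: { [P → F - .] }  — reduce

I0 contains reduce items [F → .], [P → .] and shift item [F → . x] — shift-reduce conflict.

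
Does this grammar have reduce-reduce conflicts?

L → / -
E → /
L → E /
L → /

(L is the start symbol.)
Yes — I1: [E → / .] vs [L → / .]

A reduce-reduce conflict occurs when an LR(0) state has two complete items [A → α .] and [B → β .] — both call for a reduction, and with no lookahead the parser cannot choose between them.

Augment with L' → L and build the canonical LR(0) collection (I0 = CLOSURE({[L' → . L]}), then GOTO on every symbol after a dot until no new states appear). It has 6 states:
  I0: { [E → . /], [L → . / -], [L → . /], [L → . E /], [L' → . L] }  — shift
  I1: { [E → / .], [L → / . -], [L → / .] }  — shift, 2 reduces
  I2: { [L → E . /] }  — shift
  I3: { [L' → L .] }  — accept
  I4: { [L → E / .] }  — reduce
  I5: { [L → / - .] }  — reduce

I1 contains complete items [E → / .], [L → / .] — reduce-reduce conflict.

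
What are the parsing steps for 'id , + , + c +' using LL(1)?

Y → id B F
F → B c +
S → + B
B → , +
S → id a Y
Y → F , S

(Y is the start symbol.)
Stack is shown with the top on the left.

Stack      Input             Action
-----------------------------------
Y $        id , + , + c + $  output Y → id B F
id B F $   id , + , + c + $  match 'id'
B F $      , + , + c + $     output B → , +
, + F $    , + , + c + $     match ','
+ F $      + , + c + $       match '+'
F $        , + c + $         output F → B c +
B c + $    , + c + $         output B → , +
, + c + $  , + c + $         match ','
+ c + $    + c + $           match '+'
c + $      c + $             match 'c'
+ $        + $               match '+'
$          $                 accept

The string is accepted.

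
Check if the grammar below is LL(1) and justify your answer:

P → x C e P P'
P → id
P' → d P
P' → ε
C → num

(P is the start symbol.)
Relevant sets:
  FOLLOW(P') = { $, 'd' }

For P:
  PREDICT(P → x C e P P') = { 'x' }
  PREDICT(P → id) = { 'id' }
For P':
  PREDICT(P' → d P) = { 'd' }
  PREDICT(P' → ε) = { $, 'd' }
C has a single production, so nothing to check there.

Conflict found: Predict set conflict for P': { 'd' }
The grammar is NOT LL(1).

Answer: No. Predict set conflict for P': { 'd' }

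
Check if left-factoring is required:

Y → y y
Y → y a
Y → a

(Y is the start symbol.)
Left-factoring is needed when two productions for the same non-terminal
share a common prefix on the right-hand side.

Productions for Y:
  Y → y y
  Y → y a
  Y → a

Found common prefix 'y' in productions for Y

Answer: Yes, Y has productions with common prefix 'y'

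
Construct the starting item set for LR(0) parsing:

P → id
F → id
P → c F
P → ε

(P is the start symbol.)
First, augment the grammar with P' → P
I₀ = CLOSURE({ [P' → . P] }):
  [P' → . P] has the dot before P: add [P → . id], [P → . c F], [P → .]
No further items can be added.

I₀ = { [P → . c F], [P → . id], [P → .], [P' → . P] }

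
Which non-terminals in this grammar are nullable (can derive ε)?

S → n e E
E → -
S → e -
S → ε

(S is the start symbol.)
{ 'S' }

A non-terminal is nullable if it can derive ε (the empty string): either it has an ε-production, or it has a production whose right-hand side consists entirely of nullable non-terminals.

ε-productions: S → ε
So S is immediately nullable.
No further non-terminal can be added: every production for the remaining non-terminals contains a terminal or a non-nullable non-terminal.
Nullable = { 'S' }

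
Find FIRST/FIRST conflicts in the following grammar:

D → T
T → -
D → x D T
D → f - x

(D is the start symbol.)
No FIRST/FIRST conflicts.

FIRST sets of the non-terminals at (or reachable through a nullable prefix from) the front of some alternative:
  FIRST(T) = { '-' }

Productions for D:
  D → T: FIRST = { '-' }
  D → x D T: FIRST = { 'x' }
  D → f - x: FIRST = { 'f' }
T has only one production, so no FIRST/FIRST conflict is possible there.

All alternatives of each non-terminal have pairwise disjoint FIRST sets.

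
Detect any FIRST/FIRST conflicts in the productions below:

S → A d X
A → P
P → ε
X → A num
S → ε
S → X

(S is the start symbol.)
No FIRST/FIRST conflicts.

FIRST sets of the non-terminals at (or reachable through a nullable prefix from) the front of some alternative:
  FIRST(A) = { ε }
  FIRST(X) = { 'num' }

Productions for S:
  S → A d X: FIRST = { 'd' }
  S → ε: FIRST = { ε }
  S → X: FIRST = { 'num' }
A, P, X have only one production, so no FIRST/FIRST conflict is possible there.

All alternatives of each non-terminal have pairwise disjoint FIRST sets.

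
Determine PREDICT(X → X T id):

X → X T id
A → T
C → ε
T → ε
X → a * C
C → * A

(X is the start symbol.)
PREDICT(X → X T id) = (FIRST(RHS) \ {ε}) ∪ (FOLLOW(X) if ε ∈ FIRST(RHS), i.e. RHS ⇒* ε)
FIRST(X) = { 'a' }
FIRST(X T id) = { 'a' }
ε ∉ FIRST(X T id), so FOLLOW(X) is not added.
PREDICT(X → X T id) = { 'a' }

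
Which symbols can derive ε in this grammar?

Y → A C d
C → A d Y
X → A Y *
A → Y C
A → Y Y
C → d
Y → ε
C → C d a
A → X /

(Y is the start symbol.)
{ 'A', 'Y' }

ε-productions: Y → ε
So Y is immediately nullable.
A → Y Y: every symbol on the right is nullable, so A is nullable too.
No further non-terminal can be added: every production for the remaining non-terminals contains a terminal or a non-nullable non-terminal.
Nullable = { 'A', 'Y' }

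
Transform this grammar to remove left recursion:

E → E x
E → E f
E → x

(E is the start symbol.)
E → x E'
E' → x E'
E' → f E'
E' → ε

E is directly left-recursive. The standard transformation for
  A → A α₁ | ... | A α_m | β₁ | ... | β_n
is
  A  → β₁ A' | ... | β_n A'
  A' → α₁ A' | ... | α_m A' | ε

E → x becomes E → x E'
E → E x becomes E' → x E'
E → E f becomes E' → f E'
Add E' → ε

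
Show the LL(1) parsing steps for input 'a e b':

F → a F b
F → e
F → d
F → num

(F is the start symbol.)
LL(1) parsing maintains a stack (initially the start symbol over $) and the input. At each step: if the stack top is a terminal, match it against the current input token; if it is a non-terminal N, replace it with the RHS of M[N, lookahead] (the unique production whose predict set contains the lookahead).

Stack is shown with the top on the left.

Stack    Input    Action
------------------------
F $      a e b $  output F → a F b
a F b $  a e b $  match 'a'
F b $    e b $    output F → e
e b $    e b $    match 'e'
b $      b $      match 'b'
$        $        accept

The string is accepted.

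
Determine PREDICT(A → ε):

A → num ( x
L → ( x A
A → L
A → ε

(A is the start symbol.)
{ $ }

PREDICT(A → ε) = (FIRST(RHS) \ {ε}) ∪ (FOLLOW(A) if ε ∈ FIRST(RHS), i.e. RHS ⇒* ε)
The right-hand side is ε (FIRST(ε) = { ε }), so the predict set is FOLLOW(A) = { $ }
PREDICT(A → ε) = { $ }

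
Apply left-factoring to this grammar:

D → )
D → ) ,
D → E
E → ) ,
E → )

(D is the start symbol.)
Left-factoring transforms A → αβ₁ | αβ₂ into A → αA' and A' → β₁ | β₂
(α is the longest common prefix among the alternatives). Repeat until
no nonterminal has two alternatives with a common prefix.

Round 1: D has alternatives sharing prefix ')'. Introduce D': D → ) D'
  Add: D' → ε
  Add: D' → ,

Round 2: E has alternatives sharing prefix ')'. Introduce E': E → ) E'
  Add: E' → ,
  Add: E' → ε

No remaining common prefixes — done.

Resulting grammar:
D → ) D'
D' → ε
D' → ,
D → E
E → ) E'
E' → ,
E' → ε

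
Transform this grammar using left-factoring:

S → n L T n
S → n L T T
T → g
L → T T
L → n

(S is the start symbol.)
S → n L T S'
S' → n
S' → T
T → g
L → T T
L → n

Left-factoring transforms A → αβ₁ | αβ₂ into A → αA' and A' → β₁ | β₂
(α is the longest common prefix among the alternatives). Repeat until
no nonterminal has two alternatives with a common prefix.

Round 1: S has alternatives sharing prefix 'n L T'. Introduce S': S → n L T S'
  Add: S' → n
  Add: S' → T

No remaining common prefixes — done.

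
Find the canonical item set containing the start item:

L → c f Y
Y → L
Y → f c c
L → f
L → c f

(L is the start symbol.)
{ [L → . c f Y], [L → . c f], [L → . f], [L' → . L] }

First, augment the grammar with L' → L
I₀ = CLOSURE({ [L' → . L] }):
  [L' → . L] has the dot before L: add [L → . c f Y], [L → . f], [L → . c f]
No further items can be added.

I₀ = { [L → . c f Y], [L → . c f], [L → . f], [L' → . L] }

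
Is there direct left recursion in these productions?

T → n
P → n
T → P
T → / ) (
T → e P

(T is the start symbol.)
Direct left recursion occurs when N → N α for some non-terminal N (the right-hand side begins with the left-hand side itself).

T → n: starts with n
P → n: starts with n
T → P: starts with P
T → / ) (: starts with '/'
T → e P: starts with e

No direct left recursion found.

Answer: No direct left recursion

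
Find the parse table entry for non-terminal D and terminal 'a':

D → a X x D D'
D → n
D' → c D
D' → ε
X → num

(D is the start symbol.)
D → a X x D D'

To find M[D, 'a'], we find productions for D where 'a' is in the predict set (PREDICT(N → α) = (FIRST(α) \ {ε}) ∪ (FOLLOW(N) if α ⇒* ε)).

D → a X x D D': PREDICT = { 'a' }
  'a' is in predict set, so this production goes in M[D, 'a']
D → n: PREDICT = { 'n' }

M[D, 'a'] = D → a X x D D'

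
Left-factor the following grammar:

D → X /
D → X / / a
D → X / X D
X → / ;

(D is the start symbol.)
Left-factoring transforms A → αβ₁ | αβ₂ into A → αA' and A' → β₁ | β₂
(α is the longest common prefix among the alternatives). Repeat until
no nonterminal has two alternatives with a common prefix.

Round 1: D has alternatives sharing prefix 'X /'. Introduce D': D → X / D'
  Add: D' → ε
  Add: D' → / a
  Add: D' → X D

No remaining common prefixes — done.

Resulting grammar:
D → X / D'
D' → ε
D' → / a
D' → X D
X → / ;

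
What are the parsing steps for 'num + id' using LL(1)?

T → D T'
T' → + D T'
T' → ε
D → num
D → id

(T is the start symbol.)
Stack is shown with the top on the left.

Stack     Input       Action
----------------------------
T $       num + id $  output T → D T'
D T' $    num + id $  output D → num
num T' $  num + id $  match 'num'
T' $      + id $      output T' → + D T'
+ D T' $  + id $      match '+'
D T' $    id $        output D → id
id T' $   id $        match 'id'
T' $      $           output T' → ε
$         $           accept

The string is accepted.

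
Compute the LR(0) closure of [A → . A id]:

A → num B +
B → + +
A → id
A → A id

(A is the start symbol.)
To compute CLOSURE, for each item [A → α.Bβ] where B is a non-terminal, add [B → .γ] for all productions B → γ; repeat for the newly added items until nothing changes.

Start with: [A → . A id]
  [A → . A id] has the dot before A: add [A → . num B +], [A → . id]
No further items can be added.

CLOSURE = { [A → . A id], [A → . id], [A → . num B +] }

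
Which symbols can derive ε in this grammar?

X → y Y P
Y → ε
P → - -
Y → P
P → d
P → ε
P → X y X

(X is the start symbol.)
{ 'P', 'Y' }

A non-terminal is nullable if it can derive ε (the empty string): either it has an ε-production, or it has a production whose right-hand side consists entirely of nullable non-terminals.

ε-productions: Y → ε, P → ε
So Y, P are immediately nullable.
No further non-terminal can be added: every production for the remaining non-terminals contains a terminal or a non-nullable non-terminal.
Nullable = { 'P', 'Y' }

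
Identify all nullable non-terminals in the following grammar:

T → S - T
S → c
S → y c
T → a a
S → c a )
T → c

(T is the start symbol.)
A non-terminal is nullable if it can derive ε (the empty string): either it has an ε-production, or it has a production whose right-hand side consists entirely of nullable non-terminals.

There are no ε-productions, so no non-terminal can derive ε.
No non-terminals are nullable.

Answer: None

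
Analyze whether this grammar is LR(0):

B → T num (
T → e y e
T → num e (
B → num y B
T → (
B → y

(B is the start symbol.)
Augment with B' → B and build the canonical LR(0) collection (I0 = CLOSURE({[B' → . B]}), then GOTO on every symbol after a dot until no new states appear). It has 15 states:
  I0: { [B → . T num (], [B → . num y B], [B → . y], [B' → . B], [T → . (], [T → . e y e], [T → . num e (] }  — shift
  I1: { [T → ( .] }  — reduce
  I2: { [B' → B .] }  — accept
  I3: { [B → T . num (] }  — shift
  I4: { [T → e . y e] }  — shift
  I5: { [B → num . y B], [T → num . e (] }  — shift
  I6: { [B → y .] }  — reduce
  I7: { [T → num e . (] }  — shift
  I8: { [B → . T num (], [B → . num y B], [B → . y], [B → num y . B], [T → . (], [T → . e y e], [T → . num e (] }  — shift
  I9: { [B → num y B .] }  — reduce
  I10: { [T → num e ( .] }  — reduce
  I11: { [T → e y . e] }  — shift
  I12: { [T → e y e .] }  — reduce
  I13: { [B → T num . (] }  — shift
  I14: { [B → T num ( .] }  — reduce

Every state is either a pure shift/goto state or contains exactly one complete item and nothing to shift — no conflicts. The grammar is LR(0).

Answer: Yes, the grammar is LR(0)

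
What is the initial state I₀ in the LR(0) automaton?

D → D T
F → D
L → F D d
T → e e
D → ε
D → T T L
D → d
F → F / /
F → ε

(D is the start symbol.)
First, augment the grammar with D' → D
I₀ = CLOSURE({ [D' → . D] }):
  [D' → . D] has the dot before D: add [D → . D T], [D → .], [D → . T T L], [D → . d]
  [D → . T T L] has the dot before T: add [T → . e e]
No further items can be added.

I₀ = { [D → . D T], [D → . T T L], [D → . d], [D → .], [D' → . D], [T → . e e] }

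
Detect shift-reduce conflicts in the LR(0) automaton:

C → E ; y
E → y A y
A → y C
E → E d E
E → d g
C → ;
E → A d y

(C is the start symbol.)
Yes — I15: [E → E d E .] vs [E → E . d E]

Augment with C' → C and build the canonical LR(0) collection (I0 = CLOSURE({[C' → . C]}), then GOTO on every symbol after a dot until no new states appear). It has 17 states:
  I0: { [A → . y C], [C → . ;], [C → . E ; y], [C' → . C], [E → . A d y], [E → . E d E], [E → . d g], [E → . y A y] }  — shift
  I1: { [C → ; .] }  — reduce
  I2: { [E → A . d y] }  — shift
  I3: { [C' → C .] }  — accept
  I4: { [C → E . ; y], [E → E . d E] }  — shift
  I5: { [E → d . g] }  — shift
  I6: { [A → . y C], [A → y . C], [C → . ;], [C → . E ; y], [E → . A d y], [E → . E d E], [E → . d g], [E → . y A y], [E → y . A y] }  — shift
  I7: { [E → A . d y], [E → y A . y] }  — shift
  I8: { [A → y C .] }  — reduce
  I9: { [E → A d . y] }  — shift
  I10: { [E → y A y .] }  — reduce
  I11: { [E → A d y .] }  — reduce
  I12: { [E → d g .] }  — reduce
  I13: { [C → E ; . y] }  — shift
  I14: { [A → . y C], [E → . A d y], [E → . E d E], [E → . d g], [E → . y A y], [E → E d . E] }  — shift
  I15: { [E → E . d E], [E → E d E .] }  — shift, reduce
  I16: { [C → E ; y .] }  — reduce

I15 contains reduce item [E → E d E .] and shift item [E → E . d E] — shift-reduce conflict.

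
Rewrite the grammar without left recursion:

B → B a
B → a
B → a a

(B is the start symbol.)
B → a B'
B → a a B'
B' → a B'
B' → ε

B is directly left-recursive. The standard transformation for
  A → A α₁ | ... | A α_m | β₁ | ... | β_n
is
  A  → β₁ A' | ... | β_n A'
  A' → α₁ A' | ... | α_m A' | ε

B → a becomes B → a B'
B → a a becomes B → a a B'
B → B a becomes B' → a B'
Add B' → ε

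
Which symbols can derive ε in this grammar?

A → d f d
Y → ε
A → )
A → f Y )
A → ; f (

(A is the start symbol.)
{ 'Y' }

A non-terminal is nullable if it can derive ε (the empty string): either it has an ε-production, or it has a production whose right-hand side consists entirely of nullable non-terminals.

ε-productions: Y → ε
So Y is immediately nullable.
No further non-terminal can be added: every production for the remaining non-terminals contains a terminal or a non-nullable non-terminal.
Nullable = { 'Y' }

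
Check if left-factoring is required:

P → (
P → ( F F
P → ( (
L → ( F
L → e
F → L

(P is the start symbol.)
Yes, P has productions with common prefix '('

Left-factoring is needed when two productions for the same non-terminal
share a common prefix on the right-hand side.

Productions for P:
  P → (
  P → ( F F
  P → ( (
Productions for L:
  L → ( F
  L → e

Found common prefix '(' in productions for P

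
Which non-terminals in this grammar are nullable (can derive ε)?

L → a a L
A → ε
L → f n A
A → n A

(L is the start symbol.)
ε-productions: A → ε
So A is immediately nullable.
No further non-terminal can be added: every production for the remaining non-terminals contains a terminal or a non-nullable non-terminal.
Nullable = { 'A' }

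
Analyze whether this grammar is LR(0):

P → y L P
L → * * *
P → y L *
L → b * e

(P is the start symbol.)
Augment with P' → P and build the canonical LR(0) collection (I0 = CLOSURE({[P' → . P]}), then GOTO on every symbol after a dot until no new states appear). It has 12 states:
  I0: { [P → . y L *], [P → . y L P], [P' → . P] }  — shift
  I1: { [P' → P .] }  — accept
  I2: { [L → . * * *], [L → . b * e], [P → y . L *], [P → y . L P] }  — shift
  I3: { [L → * . * *] }  — shift
  I4: { [P → . y L *], [P → . y L P], [P → y L . *], [P → y L . P] }  — shift
  I5: { [L → b . * e] }  — shift
  I6: { [L → b * . e] }  — shift
  I7: { [L → b * e .] }  — reduce
  I8: { [P → y L * .] }  — reduce
  I9: { [P → y L P .] }  — reduce
  I10: { [L → * * . *] }  — shift
  I11: { [L → * * * .] }  — reduce

Every state is either a pure shift/goto state or contains exactly one complete item and nothing to shift — no conflicts. The grammar is LR(0).

Answer: Yes, the grammar is LR(0)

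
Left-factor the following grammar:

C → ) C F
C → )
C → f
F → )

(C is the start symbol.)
C → ) C'
C' → C F
C' → ε
C → f
F → )

Left-factoring transforms A → αβ₁ | αβ₂ into A → αA' and A' → β₁ | β₂
(α is the longest common prefix among the alternatives). Repeat until
no nonterminal has two alternatives with a common prefix.

Round 1: C has alternatives sharing prefix ')'. Introduce C': C → ) C'
  Add: C' → C F
  Add: C' → ε

No remaining common prefixes — done.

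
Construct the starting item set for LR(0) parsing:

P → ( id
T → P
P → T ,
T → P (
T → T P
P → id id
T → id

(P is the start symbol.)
{ [P → . ( id], [P → . T ,], [P → . id id], [P' → . P], [T → . P (], [T → . P], [T → . T P], [T → . id] }

First, augment the grammar with P' → P
I₀ = CLOSURE({ [P' → . P] }):
  [P' → . P] has the dot before P: add [P → . ( id], [P → . T ,], [P → . id id]
  [P → . T ,] has the dot before T: add [T → . P], [T → . P (], [T → . T P], [T → . id]
No further items can be added.

I₀ = { [P → . ( id], [P → . T ,], [P → . id id], [P' → . P], [T → . P (], [T → . P], [T → . T P], [T → . id] }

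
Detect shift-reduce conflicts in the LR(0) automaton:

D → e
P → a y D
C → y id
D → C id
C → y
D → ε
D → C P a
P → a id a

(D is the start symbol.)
Yes — I0: [D → .] vs [C → . y]; I4: [C → y .] vs [C → y . id]; I10: [D → .] vs [C → . y]

A shift-reduce conflict occurs when an LR(0) state has both:
  - a complete (reduce) item [A → α .] (dot at the end), and
  - a shift item [B → β . c γ] (dot before a terminal).

Augment with D' → D and build the canonical LR(0) collection (I0 = CLOSURE({[D' → . D]}), then GOTO on every symbol after a dot until no new states appear). It has 14 states:
  I0: { [C → . y id], [C → . y], [D → . C P a], [D → . C id], [D → . e], [D → .], [D' → . D] }  — shift, reduce
  I1: { [D → C . P a], [D → C . id], [P → . a id a], [P → . a y D] }  — shift
  I2: { [D' → D .] }  — accept
  I3: { [D → e .] }  — reduce
  I4: { [C → y . id], [C → y .] }  — shift, reduce
  I5: { [C → y id .] }  — reduce
  I6: { [D → C P . a] }  — shift
  I7: { [P → a . id a], [P → a . y D] }  — shift
  I8: { [D → C id .] }  — reduce
  I9: { [P → a id . a] }  — shift
  I10: { [C → . y id], [C → . y], [D → . C P a], [D → . C id], [D → . e], [D → .], [P → a y . D] }  — shift, reduce
  I11: { [P → a y D .] }  — reduce
  I12: { [P → a id a .] }  — reduce
  I13: { [D → C P a .] }  — reduce

I0 contains reduce item [D → .] and shift items [C → . y], [C → . y id], [D → . e] — shift-reduce conflict.
I4 contains reduce item [C → y .] and shift item [C → y . id] — shift-reduce conflict.
I10 contains reduce item [D → .] and shift items [C → . y], [C → . y id], [D → . e] — shift-reduce conflict.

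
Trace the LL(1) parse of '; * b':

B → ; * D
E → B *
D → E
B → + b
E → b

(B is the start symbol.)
Stack is shown with the top on the left.

Stack    Input    Action
------------------------
B $      ; * b $  output B → ; * D
; * D $  ; * b $  match ';'
* D $    * b $    match '*'
D $      b $      output D → E
E $      b $      output E → b
b $      b $      match 'b'
$        $        accept

The string is accepted.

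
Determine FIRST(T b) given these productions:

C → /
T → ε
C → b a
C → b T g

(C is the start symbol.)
{ 'b' }

FIRST sets of the non-terminals involved (from the grammar, by fixed-point iteration):
  FIRST(T) = { ε }

To compute FIRST(T b), process the symbols left to right:
Symbol T is a non-terminal. Add FIRST(T) \ {ε} = { }
T is nullable (ε ∈ FIRST(T)), continue to the next symbol.
Symbol b is a terminal. Add 'b' and stop.
FIRST(T b) = { 'b' }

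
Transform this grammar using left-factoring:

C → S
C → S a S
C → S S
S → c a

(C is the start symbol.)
C → S C'
C' → ε
C' → a S
C' → S
S → c a

Left-factoring transforms A → αβ₁ | αβ₂ into A → αA' and A' → β₁ | β₂
(α is the longest common prefix among the alternatives). Repeat until
no nonterminal has two alternatives with a common prefix.

Round 1: C has alternatives sharing prefix 'S'. Introduce C': C → S C'
  Add: C' → ε
  Add: C' → a S
  Add: C' → S

No remaining common prefixes — done.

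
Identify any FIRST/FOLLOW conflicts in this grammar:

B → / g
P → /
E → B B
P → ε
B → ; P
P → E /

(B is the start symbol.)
Nullable non-terminals: P.
FIRST sets used below: FIRST(E) = { '/', ';' }

P: nullable alternative(s) P → ε; FOLLOW(P) = { $, '/', ';' }
  P → /: FIRST \ {ε} = { '/' } — overlaps FOLLOW(P) on { '/' }: CONFLICT
  P → ε: FIRST \ {ε} = { } — this is the only nullable alternative, skip
  P → E /: FIRST \ {ε} = { '/', ';' } — overlaps FOLLOW(P) on { '/', ';' }: CONFLICT

B, E have no nullable alternative, so no FIRST/FOLLOW check is needed there.

So the grammar has 2 FIRST/FOLLOW conflicts (marked CONFLICT above).

Answer: Yes. P → '/' with FOLLOW(P) on { '/' }; P → E '/' with FOLLOW(P) on { '/', ';' }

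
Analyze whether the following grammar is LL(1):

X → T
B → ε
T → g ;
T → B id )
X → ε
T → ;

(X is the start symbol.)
Yes, the grammar is LL(1).

A grammar is LL(1) if for each non-terminal N with multiple productions, the predict sets of those productions are pairwise disjoint, where PREDICT(N → α) = (FIRST(α) \ {ε}) ∪ (FOLLOW(N) if α ⇒* ε).

Relevant sets:
  FIRST(T) = { ';', 'g', 'id' }
  FIRST(B) = { ε }
  FOLLOW(X) = { $ }

For X:
  PREDICT(X → T) = { ';', 'g', 'id' }
  PREDICT(X → ε) = { $ }
For T:
  PREDICT(T → g ';') = { 'g' }
  PREDICT(T → B id ')') = { 'id' }
  PREDICT(T → ';') = { ';' }
B has a single production, so nothing to check there.

All predict sets are disjoint. The grammar IS LL(1).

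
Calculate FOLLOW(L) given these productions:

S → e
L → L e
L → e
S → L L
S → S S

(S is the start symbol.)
In L → L e: L is followed by e, add FIRST(e) \ {ε} = { 'e' }
In S → L L: L is followed by L, add FIRST(L) \ {ε} = { 'e' }
In S → L L: L is at the end, add FOLLOW(S)

The FOLLOW sets referred to above (computed the same way, to a fixed point):
  FOLLOW(S) = { $, 'e' }

Taking the union: FOLLOW(L) = { $, 'e' }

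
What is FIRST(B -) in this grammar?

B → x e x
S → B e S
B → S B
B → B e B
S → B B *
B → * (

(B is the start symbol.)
{ '*', 'x' }

FIRST sets of the non-terminals involved (from the grammar, by fixed-point iteration):
  FIRST(B) = { '*', 'x' }

To compute FIRST(B -), process the symbols left to right:
Symbol B is a non-terminal. Add FIRST(B) \ {ε} = { '*', 'x' }
B is not nullable (ε ∉ FIRST(B)), so stop here.
FIRST(B -) = { '*', 'x' }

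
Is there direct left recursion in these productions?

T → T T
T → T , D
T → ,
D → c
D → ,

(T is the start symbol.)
Direct left recursion occurs when N → N α for some non-terminal N (the right-hand side begins with the left-hand side itself).

T → T T: LEFT RECURSIVE (starts with T)
T → T , D: LEFT RECURSIVE (starts with T)
T → ,: starts with ','
D → c: starts with c
D → ,: starts with ','

The grammar has direct left recursion on: T.

Answer: Yes, T is left-recursive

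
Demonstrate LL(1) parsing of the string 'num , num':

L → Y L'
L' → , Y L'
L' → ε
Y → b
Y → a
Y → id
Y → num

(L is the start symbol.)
Stack is shown with the top on the left.

Stack     Input        Action
-----------------------------
L $       num , num $  output L → Y L'
Y L' $    num , num $  output Y → num
num L' $  num , num $  match 'num'
L' $      , num $      output L' → , Y L'
, Y L' $  , num $      match ','
Y L' $    num $        output Y → num
num L' $  num $        match 'num'
L' $      $            output L' → ε
$         $            accept

The string is accepted.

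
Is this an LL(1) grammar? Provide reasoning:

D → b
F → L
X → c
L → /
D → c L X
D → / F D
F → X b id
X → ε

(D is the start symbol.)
Yes, the grammar is LL(1).

Relevant sets:
  FIRST(L) = { '/' }
  FIRST(X) = { 'c', ε }
  FOLLOW(X) = { $, 'b' }

For D:
  PREDICT(D → b) = { 'b' }
  PREDICT(D → c L X) = { 'c' }
  PREDICT(D → '/' F D) = { '/' }
For F:
  PREDICT(F → L) = { '/' }
  PREDICT(F → X b id) = { 'b', 'c' }
For X:
  PREDICT(X → c) = { 'c' }
  PREDICT(X → ε) = { $, 'b' }
L has a single production, so nothing to check there.

All predict sets are disjoint. The grammar IS LL(1).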